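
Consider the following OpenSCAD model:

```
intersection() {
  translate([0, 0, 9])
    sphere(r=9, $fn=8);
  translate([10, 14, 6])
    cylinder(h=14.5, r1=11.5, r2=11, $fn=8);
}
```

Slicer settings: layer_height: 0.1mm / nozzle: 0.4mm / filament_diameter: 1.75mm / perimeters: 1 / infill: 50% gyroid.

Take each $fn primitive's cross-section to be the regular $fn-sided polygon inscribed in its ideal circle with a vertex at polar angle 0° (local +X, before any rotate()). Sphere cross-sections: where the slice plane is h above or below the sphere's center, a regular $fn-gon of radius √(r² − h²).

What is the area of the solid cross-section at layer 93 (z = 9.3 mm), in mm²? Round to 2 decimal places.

12.38 mm²

At z = 9.3 mm: the sphere: section is a regular 8-gon, circumradius = √(r²−h²) = √(9²−0.3²) = 8.995 (area = (8/2)·8.995²·sin(360°/8) = 228.85 mm²); the cone at (10, 14) (r1=11.5→r2=11) has section circumradius 11.386 here — a regular 8-gon (area = (8/2)·11.386²·sin(360°/8) = 366.69 mm²); After intersecting: the cone at (10, 14) partially overlaps the r=9 sphere; clipping to the common part keeps 12.38 mm² — area = 12.38 mm². Overall, the cross-section is a single solid region. Net area = 12.38 mm².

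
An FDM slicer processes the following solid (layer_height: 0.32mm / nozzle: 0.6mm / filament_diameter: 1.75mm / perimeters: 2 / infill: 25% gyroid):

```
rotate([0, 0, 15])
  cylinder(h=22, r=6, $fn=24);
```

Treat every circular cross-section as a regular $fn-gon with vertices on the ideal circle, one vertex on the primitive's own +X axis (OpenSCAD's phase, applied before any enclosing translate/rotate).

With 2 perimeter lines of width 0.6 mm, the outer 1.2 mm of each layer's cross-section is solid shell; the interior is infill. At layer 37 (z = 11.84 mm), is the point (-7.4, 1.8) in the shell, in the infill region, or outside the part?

outside

At z = 11.84 mm: the r=6 cylinder gives a regular 24-gon of circumradius 6 (constant along its height); (rotated 15° about Z; rotation is an isometry so areas/perimeters/island counts are preserved). Overall, the cross-section is a single solid region. Undo the 15° rotation: the query point maps to (-6.682, 3.654) in the un-rotated model frame. The nearest boundary edge runs (-4.24, 4.24)→(-5.20, 3.00); distance from the point to it = 1.62 mm. The point is not inside any of the regions above, so it lies outside the cross-section (1.62 mm from the nearest boundary).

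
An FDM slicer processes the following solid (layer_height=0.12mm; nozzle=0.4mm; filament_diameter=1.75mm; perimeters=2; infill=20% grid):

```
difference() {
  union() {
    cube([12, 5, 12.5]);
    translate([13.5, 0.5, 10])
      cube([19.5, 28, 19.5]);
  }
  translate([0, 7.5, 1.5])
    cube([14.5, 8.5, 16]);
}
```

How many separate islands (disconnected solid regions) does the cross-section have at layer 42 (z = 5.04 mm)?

1

At z = 5.04 mm: the cube is present — its section is the full 12×5 rectangle; the cube at (13.5, 0.5) is not intersected at this z (z outside [10, 29.5]); Merging all regions: only the 12×5 cube is present, so the union is just that shape — 1 connected region; the 14.5×8.5 cube at (0, 7.5) contributes its full rectangle; After the difference (first − rest): starting from the result so far, the 14.5×8.5 cube at (0, 7.5) misses the remaining region (no effect) — 1 connected region. Overall, the cross-section is a single solid region. Island count = 1.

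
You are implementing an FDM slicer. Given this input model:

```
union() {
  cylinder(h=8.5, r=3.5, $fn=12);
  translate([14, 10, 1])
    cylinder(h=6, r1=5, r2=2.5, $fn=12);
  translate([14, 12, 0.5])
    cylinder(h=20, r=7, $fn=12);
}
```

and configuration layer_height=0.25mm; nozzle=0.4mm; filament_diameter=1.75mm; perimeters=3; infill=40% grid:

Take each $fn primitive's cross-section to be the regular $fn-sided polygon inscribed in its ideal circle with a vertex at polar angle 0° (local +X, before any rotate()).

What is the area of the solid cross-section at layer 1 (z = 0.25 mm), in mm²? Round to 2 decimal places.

At z = 0.25 mm: the cylinder: section is a regular 12-gon, circumradius r=3.5 (area = (12/2)·3.500²·sin(360°/12) = 36.75 mm²); the cone at (14, 10) is absent (z outside [1, 7]); the cylinder at (14, 12) is not intersected at this z (z outside [0.5, 20.5]); Merging all regions: only the r=3.5 cylinder is present, so the union is just that shape — area = 36.75 mm². Overall, the cross-section is a single solid region. Net area = 36.75 mm².

36.75 mm²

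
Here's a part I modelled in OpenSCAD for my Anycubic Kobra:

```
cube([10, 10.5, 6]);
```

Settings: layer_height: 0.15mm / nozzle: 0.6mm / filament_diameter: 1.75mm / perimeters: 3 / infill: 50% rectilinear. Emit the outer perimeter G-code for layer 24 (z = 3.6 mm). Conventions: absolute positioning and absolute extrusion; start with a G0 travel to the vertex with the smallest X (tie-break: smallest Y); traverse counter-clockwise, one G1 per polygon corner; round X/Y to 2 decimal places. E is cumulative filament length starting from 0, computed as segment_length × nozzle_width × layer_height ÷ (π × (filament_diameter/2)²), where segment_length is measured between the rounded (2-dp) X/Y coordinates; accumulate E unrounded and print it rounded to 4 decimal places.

G0 X0.00 Y0.00 Z3.60
G1 X10.00 Y0.00 E0.3742
G1 X10.00 Y10.50 E0.7671
G1 X0.00 Y10.50 E1.1412
G1 X0.00 Y0.00 E1.5341

At z = 3.6 mm: the 10×10.5 cube contributes its full rectangle. The outline is a single polygon with 4 vertices. Extrusion per mm of travel: 0.6 × 0.15 / (π × 0.875²) = 0.037418. Accumulating E over each segment gives final E = 1.5341.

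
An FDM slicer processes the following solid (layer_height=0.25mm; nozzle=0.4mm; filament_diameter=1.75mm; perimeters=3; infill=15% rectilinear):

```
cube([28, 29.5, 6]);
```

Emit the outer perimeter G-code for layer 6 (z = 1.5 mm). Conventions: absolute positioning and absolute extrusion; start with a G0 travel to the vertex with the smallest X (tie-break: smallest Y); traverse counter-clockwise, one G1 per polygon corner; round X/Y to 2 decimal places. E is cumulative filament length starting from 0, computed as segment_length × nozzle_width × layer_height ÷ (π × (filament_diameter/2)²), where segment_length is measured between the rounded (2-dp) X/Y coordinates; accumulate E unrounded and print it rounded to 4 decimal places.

G0 X0.00 Y0.00 Z1.50
G1 X28.00 Y0.00 E1.1641
G1 X28.00 Y29.50 E2.3906
G1 X0.00 Y29.50 E3.5547
G1 X0.00 Y0.00 E4.7811

At z = 1.5 mm: the cube is present — its section is the full 28×29.5 rectangle. The outline is a single polygon with 4 vertices. Extrusion per mm of travel: 0.4 × 0.25 / (π × 0.875²) = 0.041575. Accumulating E over each segment gives final E = 4.7811.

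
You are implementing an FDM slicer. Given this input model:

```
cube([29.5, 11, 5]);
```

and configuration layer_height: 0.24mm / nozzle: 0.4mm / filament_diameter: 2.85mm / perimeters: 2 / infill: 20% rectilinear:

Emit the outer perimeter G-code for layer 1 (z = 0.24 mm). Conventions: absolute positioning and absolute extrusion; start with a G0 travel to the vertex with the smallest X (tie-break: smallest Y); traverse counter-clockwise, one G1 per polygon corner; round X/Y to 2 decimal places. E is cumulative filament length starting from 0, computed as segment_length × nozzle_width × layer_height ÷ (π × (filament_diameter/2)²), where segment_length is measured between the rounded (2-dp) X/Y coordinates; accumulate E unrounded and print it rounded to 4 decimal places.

At z = 0.24 mm: the 29.5×11 cube contributes its full rectangle. The outline is a single polygon with 4 vertices. Extrusion per mm of travel: 0.4 × 0.24 / (π × 1.425²) = 0.015048. Accumulating E over each segment gives final E = 1.2189.

G0 X0.00 Y0.00 Z0.24
G1 X29.50 Y0.00 E0.4439
G1 X29.50 Y11.00 E0.6095
G1 X0.00 Y11.00 E1.0534
G1 X0.00 Y0.00 E1.2189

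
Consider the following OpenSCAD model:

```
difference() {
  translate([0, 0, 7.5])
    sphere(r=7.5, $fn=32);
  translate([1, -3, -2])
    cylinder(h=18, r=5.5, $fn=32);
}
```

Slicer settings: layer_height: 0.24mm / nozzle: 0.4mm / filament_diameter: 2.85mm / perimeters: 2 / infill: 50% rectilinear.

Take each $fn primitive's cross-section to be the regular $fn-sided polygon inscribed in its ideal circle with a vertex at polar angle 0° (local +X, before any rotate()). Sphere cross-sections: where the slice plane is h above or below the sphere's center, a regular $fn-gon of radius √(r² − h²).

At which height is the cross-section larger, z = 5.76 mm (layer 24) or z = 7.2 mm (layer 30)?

layer 30 (z = 7.2 mm)

Layer 24 (z = 5.76): the r=7.5 sphere slices to a regular 32-gon of circumradius 7.295 (√(r²−h²) with h=1.74 from center) (area = (32/2)·7.295²·sin(360°/32) = 166.13 mm²); the cylinder at (1, -3): section is a regular 32-gon, circumradius r=5.5 (area = (32/2)·5.500²·sin(360°/32) = 94.42 mm²); Taking the first minus the rest: starting from the r=7.5 sphere (166.13 mm²), the r=5.5 cylinder at (1, -3) partially overlaps it — only the 83.53 mm² overlap (of its 94.42 mm²) is removed, clipping the outline — area = 82.60 mm². So its area = 82.60 mm². Layer 30 (z = 7.2): the r=7.5 sphere contributes a regular 32-gon of circumradius √(7.5²−0.3²) = 7.494 (area = (32/2)·7.494²·sin(360°/32) = 175.30 mm²); the r=5.5 cylinder at (1, -3) contributes a regular 32-gon of circumradius 5.5 (area = (32/2)·5.500²·sin(360°/32) = 94.42 mm²); After the difference (first − rest): starting from the r=7.5 sphere (175.30 mm²), the r=5.5 cylinder at (1, -3) partially overlaps it — only the 85.70 mm² overlap (of its 94.42 mm²) is removed, clipping the outline — area = 89.60 mm². So its area = 89.60 mm². Layer 30 is larger (89.60 vs 82.60 mm²).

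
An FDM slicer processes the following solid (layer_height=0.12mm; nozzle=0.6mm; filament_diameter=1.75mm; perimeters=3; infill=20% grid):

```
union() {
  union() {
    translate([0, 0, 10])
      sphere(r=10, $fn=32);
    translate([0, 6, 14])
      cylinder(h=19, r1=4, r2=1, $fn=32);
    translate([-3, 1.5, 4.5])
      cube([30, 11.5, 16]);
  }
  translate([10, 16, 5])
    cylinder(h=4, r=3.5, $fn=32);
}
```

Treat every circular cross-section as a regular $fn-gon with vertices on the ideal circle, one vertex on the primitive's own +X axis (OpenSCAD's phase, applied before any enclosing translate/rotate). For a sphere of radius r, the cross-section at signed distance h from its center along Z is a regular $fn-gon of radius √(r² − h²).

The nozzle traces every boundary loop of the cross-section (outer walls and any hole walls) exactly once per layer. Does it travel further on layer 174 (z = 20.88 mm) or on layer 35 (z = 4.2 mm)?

layer 35 (z = 4.2 mm)

Layer 174 (z = 20.88): the sphere is absent (|z−center|=10.880 > r=10); the cone at (0, 6) contributes a regular 32-gon of circumradius 2.914 (interpolated between r1=4 and r2=1 at t=0.362) (perimeter = 2·32·2.914·sin(180°/32) = 18.28 mm); the cube at (-3, 1.5) does not reach this height (z outside [4.5, 20.5]); Merging all regions: only the cone at (0, 6) is present, so the union is just that shape — boundary = 18.28 mm; the cylinder at (10, 16) is not intersected at this z (z outside [5, 9]); Merging all regions: only that combined region is present, so the union is just that shape — boundary = 18.28 mm. So its perimeter = 18.28 mm. Layer 35 (z = 4.2): the sphere: section is a regular 32-gon, circumradius = √(r²−h²) = √(10²−5.8²) = 8.146 (perimeter = 2·32·8.146·sin(180°/32) = 51.10 mm); the cone at (0, 6) is absent (z outside [14, 33]); the cube at (-3, 1.5) does not reach this height (z outside [4.5, 20.5]); Taking the union: only the r=10 sphere is present, so the union is just that shape — boundary = 51.10 mm; the cylinder at (10, 16) is absent (z outside [5, 9]); Combining (union): only the result so far is present, so the union is just that shape — boundary = 51.10 mm. So its perimeter = 51.10 mm. Layer 35 is larger (51.10 vs 18.28 mm).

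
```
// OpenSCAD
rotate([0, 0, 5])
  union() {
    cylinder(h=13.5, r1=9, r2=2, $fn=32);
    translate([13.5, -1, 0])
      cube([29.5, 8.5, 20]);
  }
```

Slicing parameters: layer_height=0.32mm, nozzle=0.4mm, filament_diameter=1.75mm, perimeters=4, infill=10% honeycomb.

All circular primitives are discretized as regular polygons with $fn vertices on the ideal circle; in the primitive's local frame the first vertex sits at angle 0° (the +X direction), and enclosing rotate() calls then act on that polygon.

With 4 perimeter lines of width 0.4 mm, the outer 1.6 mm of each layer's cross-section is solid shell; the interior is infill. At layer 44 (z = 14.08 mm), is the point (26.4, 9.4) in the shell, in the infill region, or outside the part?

shell

At z = 14.08 mm: the cone does not reach this height (z outside [0, 13.5]); the cube at (13.5, -1) is present — its section is the full 29.5×8.5 rectangle; Combining (union): only the 29.5×8.5 cube at (13.5, -1) is present, so the union is just that shape — 1 connected region; (whole slice rotated 5° about Z — lengths, areas and connectivity unchanged). Overall, the cross-section is a single solid region. Undo the 5° rotation: the query point maps to (27.119, 7.063) in the un-rotated model frame. The nearest boundary edge runs (43.00, 7.50)→(13.50, 7.50); distance from the point to it = 0.44 mm. The point is inside the cross-section, 0.44 mm from the nearest boundary — within the 1.6 mm shell band (4 × 0.4).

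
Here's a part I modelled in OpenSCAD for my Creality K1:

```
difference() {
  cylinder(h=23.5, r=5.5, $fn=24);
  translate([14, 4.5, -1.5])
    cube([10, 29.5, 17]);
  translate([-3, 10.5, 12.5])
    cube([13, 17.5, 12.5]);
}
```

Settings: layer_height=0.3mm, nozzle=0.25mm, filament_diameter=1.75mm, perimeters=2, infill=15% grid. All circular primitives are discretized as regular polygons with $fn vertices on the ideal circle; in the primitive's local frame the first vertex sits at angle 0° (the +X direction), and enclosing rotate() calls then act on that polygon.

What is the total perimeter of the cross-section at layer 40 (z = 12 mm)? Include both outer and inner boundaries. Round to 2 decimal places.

34.46 mm

At z = 12 mm: the r=5.5 cylinder contributes a regular 24-gon of circumradius 5.5 (perimeter = 2·24·5.500·sin(180°/24) = 34.46 mm); the cube at (14, 4.5) is present — its section is the full 10×29.5 rectangle (perimeter 79.00 mm); the cube at (-3, 10.5) is not intersected at this z (z outside [12.5, 25]); Taking the first minus the rest: starting from the r=5.5 cylinder, the 10×29.5 cube at (14, 4.5) misses the remaining region (no effect) — boundary = 34.46 mm. Overall, the cross-section is a single solid region. Total boundary length (outer) = 34.46 mm.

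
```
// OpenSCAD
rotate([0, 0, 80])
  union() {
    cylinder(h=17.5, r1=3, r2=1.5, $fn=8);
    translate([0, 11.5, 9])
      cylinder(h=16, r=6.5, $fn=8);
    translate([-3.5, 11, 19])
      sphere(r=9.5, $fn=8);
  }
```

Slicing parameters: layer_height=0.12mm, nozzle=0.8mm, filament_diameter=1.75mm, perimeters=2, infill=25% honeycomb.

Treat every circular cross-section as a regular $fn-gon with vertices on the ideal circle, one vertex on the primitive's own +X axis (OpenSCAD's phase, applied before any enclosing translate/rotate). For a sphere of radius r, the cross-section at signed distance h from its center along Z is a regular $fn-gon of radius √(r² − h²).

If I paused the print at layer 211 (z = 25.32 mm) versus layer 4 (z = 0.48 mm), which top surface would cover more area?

Layer 211 (z = 25.32): the cone does not reach this height (z outside [0, 17.5]); the cylinder at (0, 11.5) does not reach this height (z outside [9, 25]); the sphere at (-3.5, 11): section is a regular 8-gon, circumradius = √(r²−h²) = √(9.5²−6.32²) = 7.093 (area = (8/2)·7.093²·sin(360°/8) = 142.29 mm²); Merging all regions: only the r=9.5 sphere at (-3.5, 11) is present, so the union is just that shape — area = 142.29 mm²; (whole slice rotated 80° about Z — lengths, areas and connectivity unchanged). So its area = 142.29 mm². Layer 4 (z = 0.48): the cone (r1=3→r2=1.5) has section circumradius 2.959 here — a regular 8-gon (area = (8/2)·2.959²·sin(360°/8) = 24.76 mm²); the cylinder at (0, 11.5) is absent (z outside [9, 25]); the sphere at (-3.5, 11) does not reach this height (|z−center|=18.520 > r=9.5); Combining (union): only the cone is present, so the union is just that shape — area = 24.76 mm²; (rotated 80° about Z; rotation is an isometry so areas/perimeters/island counts are preserved). So its area = 24.76 mm². Layer 211 is larger (142.29 vs 24.76 mm²).

layer 211 (z = 25.32 mm)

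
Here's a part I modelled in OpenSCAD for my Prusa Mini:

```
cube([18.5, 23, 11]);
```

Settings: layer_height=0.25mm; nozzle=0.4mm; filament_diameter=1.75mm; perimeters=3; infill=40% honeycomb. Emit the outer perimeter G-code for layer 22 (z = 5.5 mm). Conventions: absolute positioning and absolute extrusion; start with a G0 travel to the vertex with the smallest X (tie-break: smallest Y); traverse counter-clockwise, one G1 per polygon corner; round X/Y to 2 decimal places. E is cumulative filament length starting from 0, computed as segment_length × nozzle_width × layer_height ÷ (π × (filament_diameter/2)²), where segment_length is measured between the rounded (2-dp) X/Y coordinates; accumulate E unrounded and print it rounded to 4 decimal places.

G0 X0.00 Y0.00 Z5.50
G1 X18.50 Y0.00 E0.7691
G1 X18.50 Y23.00 E1.7254
G1 X0.00 Y23.00 E2.4945
G1 X0.00 Y0.00 E3.4507

At z = 5.5 mm: the cube (footprint 18.5×23) is included at this height. The outline is a single polygon with 4 vertices. Extrusion per mm of travel: 0.4 × 0.25 / (π × 0.875²) = 0.041575. Accumulating E over each segment gives final E = 3.4507.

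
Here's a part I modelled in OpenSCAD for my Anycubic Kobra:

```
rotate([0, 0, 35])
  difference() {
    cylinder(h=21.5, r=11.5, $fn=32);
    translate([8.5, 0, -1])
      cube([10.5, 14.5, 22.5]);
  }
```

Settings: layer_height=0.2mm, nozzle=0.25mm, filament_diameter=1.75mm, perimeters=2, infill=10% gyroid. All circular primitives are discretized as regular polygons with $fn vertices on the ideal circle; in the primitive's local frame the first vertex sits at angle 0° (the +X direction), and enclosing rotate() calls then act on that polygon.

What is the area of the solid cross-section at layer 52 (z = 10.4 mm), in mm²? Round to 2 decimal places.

397.18 mm²

At z = 10.4 mm: the cylinder: section is a regular 32-gon, circumradius r=11.5 (area = (32/2)·11.500²·sin(360°/32) = 412.81 mm²); the cube at (8.5, 0) (footprint 10.5×14.5) is included at this height (area 152.25 mm²); Subtracting the remaining from the first: starting from the r=11.5 cylinder (412.81 mm²), the 10.5×14.5 cube at (8.5, 0) partially overlaps it — only the 15.63 mm² overlap (of its 152.25 mm²) is removed, clipping the outline — area = 397.18 mm²; (whole slice rotated 35° about Z — lengths, areas and connectivity unchanged). Overall, the cross-section is a single solid region. Net area = 397.18 mm².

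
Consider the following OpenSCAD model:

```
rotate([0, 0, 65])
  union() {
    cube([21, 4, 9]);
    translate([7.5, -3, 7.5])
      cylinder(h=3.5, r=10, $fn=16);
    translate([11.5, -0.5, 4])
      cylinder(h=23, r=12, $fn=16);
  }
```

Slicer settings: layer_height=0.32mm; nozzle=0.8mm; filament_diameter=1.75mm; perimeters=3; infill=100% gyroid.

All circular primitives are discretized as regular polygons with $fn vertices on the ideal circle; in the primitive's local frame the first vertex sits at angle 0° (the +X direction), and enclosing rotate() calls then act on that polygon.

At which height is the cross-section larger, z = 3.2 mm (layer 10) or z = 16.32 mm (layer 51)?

layer 51 (z = 16.32 mm)

Layer 10 (z = 3.2): the cube (footprint 21×4) is included at this height (area 84.00 mm²); the cylinder at (7.5, -3) does not reach this height (z outside [7.5, 11]); the cylinder at (11.5, -0.5) does not reach this height (z outside [4, 27]); Merging all regions: only the 21×4 cube is present, so the union is just that shape — area = 84.00 mm²; (whole slice rotated 65° about Z — lengths, areas and connectivity unchanged). So its area = 84.00 mm². Layer 51 (z = 16.32): the cube does not reach this height (z outside [0, 9]); the cylinder at (7.5, -3) is absent (z outside [7.5, 11]); the r=12 cylinder at (11.5, -0.5) gives a regular 16-gon of circumradius 12 (constant along its height) (area = (16/2)·12.000²·sin(360°/16) = 440.85 mm²); Combining (union): only the r=12 cylinder at (11.5, -0.5) is present, so the union is just that shape — area = 440.85 mm²; (rotated 65° about Z; rotation is an isometry so areas/perimeters/island counts are preserved). So its area = 440.85 mm². Layer 51 is larger (440.85 vs 84.00 mm²).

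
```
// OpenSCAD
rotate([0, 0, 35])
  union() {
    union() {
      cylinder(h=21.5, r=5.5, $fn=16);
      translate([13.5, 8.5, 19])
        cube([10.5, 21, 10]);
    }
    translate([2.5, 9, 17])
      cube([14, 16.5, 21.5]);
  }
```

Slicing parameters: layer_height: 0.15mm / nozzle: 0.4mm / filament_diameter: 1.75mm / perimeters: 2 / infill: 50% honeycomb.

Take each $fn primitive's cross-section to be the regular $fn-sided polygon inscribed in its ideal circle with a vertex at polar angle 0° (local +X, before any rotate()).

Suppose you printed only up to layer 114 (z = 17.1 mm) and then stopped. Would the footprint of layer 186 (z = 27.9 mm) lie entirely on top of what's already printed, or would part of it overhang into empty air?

part overhangs

Compare the two slices. At z = 17.1: the cylinder: section is a regular 16-gon, circumradius r=5.5 (area = (16/2)·5.500²·sin(360°/16) = 92.61 mm²); the cube at (13.5, 8.5) is not intersected at this z (z outside [19, 29]); Taking the union: only the r=5.5 cylinder is present, so the union is just that shape — area = 92.61 mm²; the cube at (2.5, 9) (footprint 14×16.5) is included at this height (area 231.00 mm²); Combining (union): the 2 present regions are separate (no shared area or edge), so areas and boundary lengths simply add and each stays a separate island — area = 323.61 mm²; (rotated 35° about Z; rotation is an isometry so areas/perimeters/island counts are preserved). At z = 27.9: the cylinder is absent (z outside [0, 21.5]); the cube at (13.5, 8.5) is present — its section is the full 10.5×21 rectangle (area 220.50 mm²); Combining (union): only the 10.5×21 cube at (13.5, 8.5) is present, so the union is just that shape — area = 220.50 mm²; the cube at (2.5, 9) is present — its section is the full 14×16.5 rectangle (area 231.00 mm²); Taking the union: the regions partially overlap — summed areas 451.50 mm² minus the doubly-counted overlap 49.50 mm² gives 402.00 mm² — area = 402.00 mm²; (whole slice rotated 35° about Z — lengths, areas and connectivity unchanged). Checking containment: at z = 27.9 the cross-section extends beyond the z = 17.1 cross-section by about 171.00 mm².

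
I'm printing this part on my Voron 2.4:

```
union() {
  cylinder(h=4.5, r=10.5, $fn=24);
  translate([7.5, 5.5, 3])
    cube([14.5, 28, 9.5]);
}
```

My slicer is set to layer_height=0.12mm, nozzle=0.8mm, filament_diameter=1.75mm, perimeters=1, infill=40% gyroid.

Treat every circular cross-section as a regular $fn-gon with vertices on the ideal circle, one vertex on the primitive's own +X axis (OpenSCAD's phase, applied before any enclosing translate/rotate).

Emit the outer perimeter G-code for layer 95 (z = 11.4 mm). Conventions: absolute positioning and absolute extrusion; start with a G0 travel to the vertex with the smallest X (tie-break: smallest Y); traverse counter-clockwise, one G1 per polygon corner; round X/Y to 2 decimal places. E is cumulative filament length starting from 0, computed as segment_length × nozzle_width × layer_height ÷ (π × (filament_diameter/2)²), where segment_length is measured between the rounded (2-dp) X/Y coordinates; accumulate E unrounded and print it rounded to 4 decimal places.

G0 X7.50 Y5.50 Z11.40
G1 X22.00 Y5.50 E0.5787
G1 X22.00 Y33.50 E1.6963
G1 X7.50 Y33.50 E2.2750
G1 X7.50 Y5.50 E3.3925

At z = 11.4 mm: the cylinder does not reach this height (z outside [0, 4.5]); the cube at (7.5, 5.5) (footprint 14.5×28) is included at this height; Merging all regions: only the 14.5×28 cube at (7.5, 5.5) is present, so the union is just that shape — 1 connected region. The outline is a single polygon with 4 vertices. Extrusion per mm of travel: 0.8 × 0.12 / (π × 0.875²) = 0.039912. Accumulating E over each segment gives final E = 3.3925.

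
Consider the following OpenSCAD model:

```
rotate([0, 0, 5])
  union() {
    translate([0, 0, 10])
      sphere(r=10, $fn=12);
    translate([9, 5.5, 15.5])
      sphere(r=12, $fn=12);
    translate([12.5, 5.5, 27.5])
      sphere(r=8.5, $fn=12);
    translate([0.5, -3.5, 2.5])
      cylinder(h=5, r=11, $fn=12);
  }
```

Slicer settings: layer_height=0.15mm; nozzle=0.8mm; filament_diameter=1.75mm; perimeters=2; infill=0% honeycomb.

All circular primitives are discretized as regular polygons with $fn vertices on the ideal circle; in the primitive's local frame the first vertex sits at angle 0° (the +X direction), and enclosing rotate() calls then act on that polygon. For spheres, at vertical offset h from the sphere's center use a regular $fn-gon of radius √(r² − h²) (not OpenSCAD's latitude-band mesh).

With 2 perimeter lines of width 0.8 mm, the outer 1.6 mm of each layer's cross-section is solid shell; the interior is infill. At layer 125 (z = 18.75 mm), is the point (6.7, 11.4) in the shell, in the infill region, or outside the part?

At z = 18.75 mm: the r=10 sphere contributes a regular 12-gon of circumradius √(10²−8.75²) = 4.841; the r=12 sphere at (9, 5.5) contributes a regular 12-gon of circumradius √(12²−3.25²) = 11.552; the sphere at (12.5, 5.5) is absent (|z−center|=8.750 > r=8.5); the cylinder at (0.5, -3.5) does not reach this height (z outside [2.5, 7.5]); Merging all regions: the regions partially overlap (shared area 38.63 mm²), so overlapping operands fuse into one piece — 1 connected region; (rotated 5° about Z; rotation is an isometry so areas/perimeters/island counts are preserved). Overall, the cross-section is a single solid region. Undo the 5° rotation: the query point maps to (7.668, 10.773) in the un-rotated model frame. The nearest boundary edge runs (3.22, 15.50)→(9.00, 17.05); distance from the point to it = 5.72 mm. The point is inside the cross-section and 5.72 mm from the nearest boundary — more than the 1.6 mm shell width (2 × 0.8), so it's in the infill interior.

infill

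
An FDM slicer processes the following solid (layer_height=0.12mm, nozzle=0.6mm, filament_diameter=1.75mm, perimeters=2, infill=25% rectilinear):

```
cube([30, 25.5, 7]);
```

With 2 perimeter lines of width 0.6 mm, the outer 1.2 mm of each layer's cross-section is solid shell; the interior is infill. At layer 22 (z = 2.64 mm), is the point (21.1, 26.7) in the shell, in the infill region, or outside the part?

outside

At z = 2.64 mm: the cube (footprint 30×25.5) is included at this height. Overall, the cross-section is a single solid region. The nearest boundary edge runs (30.00, 25.50)→(0.00, 25.50); distance from the point to it = 1.20 mm. The point is not inside any of the regions above, so it lies outside the cross-section (1.20 mm from the nearest boundary).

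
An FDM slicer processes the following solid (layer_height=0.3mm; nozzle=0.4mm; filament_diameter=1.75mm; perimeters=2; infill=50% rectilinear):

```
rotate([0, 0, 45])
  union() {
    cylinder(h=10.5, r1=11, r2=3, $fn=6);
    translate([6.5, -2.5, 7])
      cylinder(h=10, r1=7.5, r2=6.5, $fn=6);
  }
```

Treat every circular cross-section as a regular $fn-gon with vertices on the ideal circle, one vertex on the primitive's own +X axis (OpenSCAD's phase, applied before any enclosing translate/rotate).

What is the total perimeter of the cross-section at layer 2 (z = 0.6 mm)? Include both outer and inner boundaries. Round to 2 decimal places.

At z = 0.6 mm: the cone contributes a regular 6-gon of circumradius 10.543 (interpolated between r1=11 and r2=3 at t=0.057) (perimeter = 2·6·10.543·sin(180°/6) = 63.26 mm); the cone at (6.5, -2.5) is absent (z outside [7, 17]); Merging all regions: only the cone is present, so the union is just that shape — boundary = 63.26 mm; (rotated 45° about Z; rotation is an isometry so areas/perimeters/island counts are preserved). Overall, the cross-section is a single solid region. Total boundary length (outer) = 63.26 mm.

63.26 mm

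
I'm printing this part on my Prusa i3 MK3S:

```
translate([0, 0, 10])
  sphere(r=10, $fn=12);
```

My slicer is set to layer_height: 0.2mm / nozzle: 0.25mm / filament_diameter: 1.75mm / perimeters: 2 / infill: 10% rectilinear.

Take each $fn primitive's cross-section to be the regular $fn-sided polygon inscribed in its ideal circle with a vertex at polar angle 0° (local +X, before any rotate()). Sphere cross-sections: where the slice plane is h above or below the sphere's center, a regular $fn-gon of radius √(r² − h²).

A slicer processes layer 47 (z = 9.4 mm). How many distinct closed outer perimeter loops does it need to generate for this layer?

At z = 9.4 mm: the r=10 sphere slices to a regular 12-gon of circumradius 9.982 (√(r²−h²) with h=0.6 from center). The result has 1 disconnected region.

1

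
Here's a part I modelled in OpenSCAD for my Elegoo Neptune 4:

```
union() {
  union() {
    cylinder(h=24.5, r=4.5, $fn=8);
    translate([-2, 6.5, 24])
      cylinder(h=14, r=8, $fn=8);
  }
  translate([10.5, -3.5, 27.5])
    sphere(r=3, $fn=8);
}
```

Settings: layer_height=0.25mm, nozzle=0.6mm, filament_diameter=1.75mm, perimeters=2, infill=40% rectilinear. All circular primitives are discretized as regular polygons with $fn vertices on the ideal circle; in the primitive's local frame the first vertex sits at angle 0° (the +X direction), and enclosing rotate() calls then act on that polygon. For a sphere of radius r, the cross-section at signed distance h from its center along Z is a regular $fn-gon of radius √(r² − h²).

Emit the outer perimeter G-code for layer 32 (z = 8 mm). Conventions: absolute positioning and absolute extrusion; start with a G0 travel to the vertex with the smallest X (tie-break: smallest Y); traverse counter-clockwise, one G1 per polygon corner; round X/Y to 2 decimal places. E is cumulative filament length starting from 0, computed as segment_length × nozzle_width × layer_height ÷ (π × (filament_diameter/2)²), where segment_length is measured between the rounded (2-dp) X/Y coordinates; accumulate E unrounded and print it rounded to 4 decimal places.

At z = 8 mm: the r=4.5 cylinder contributes a regular 8-gon of circumradius 4.5; the cylinder at (-2, 6.5) is absent (z outside [24, 38]); Taking the union: only the r=4.5 cylinder is present, so the union is just that shape — 1 connected region; the sphere at (10.5, -3.5) is not intersected at this z (|z−center|=19.500 > r=3); Combining (union): only the result so far is present, so the union is just that shape — 1 connected region. The outline is a single polygon with 8 vertices. Extrusion per mm of travel: 0.6 × 0.25 / (π × 0.875²) = 0.062363. Accumulating E over each segment gives final E = 1.7178.

G0 X-4.50 Y0.00 Z8.00
G1 X-3.18 Y-3.18 E0.2147
G1 X0.00 Y-4.50 E0.4294
G1 X3.18 Y-3.18 E0.6442
G1 X4.50 Y0.00 E0.8589
G1 X3.18 Y3.18 E1.0736
G1 X0.00 Y4.50 E1.2883
G1 X-3.18 Y3.18 E1.5030
G1 X-4.50 Y0.00 E1.7178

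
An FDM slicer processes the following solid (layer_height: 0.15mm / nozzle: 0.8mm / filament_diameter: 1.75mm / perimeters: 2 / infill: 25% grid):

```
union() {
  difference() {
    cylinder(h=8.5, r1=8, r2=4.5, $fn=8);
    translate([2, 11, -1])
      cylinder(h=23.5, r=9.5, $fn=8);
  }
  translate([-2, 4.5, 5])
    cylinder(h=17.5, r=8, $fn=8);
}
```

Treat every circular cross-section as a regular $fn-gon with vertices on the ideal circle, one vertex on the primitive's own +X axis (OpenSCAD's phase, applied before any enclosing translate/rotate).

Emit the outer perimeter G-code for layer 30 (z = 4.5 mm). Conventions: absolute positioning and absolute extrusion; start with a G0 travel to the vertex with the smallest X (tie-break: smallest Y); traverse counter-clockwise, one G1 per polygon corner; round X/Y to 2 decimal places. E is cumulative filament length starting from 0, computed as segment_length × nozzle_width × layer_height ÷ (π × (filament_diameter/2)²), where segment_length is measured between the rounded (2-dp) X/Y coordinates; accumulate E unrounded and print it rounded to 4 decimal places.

At z = 4.5 mm: the cone contributes a regular 8-gon of circumradius 6.147 (interpolated between r1=8 and r2=4.5 at t=0.529); the r=9.5 cylinder at (2, 11) contributes a regular 8-gon of circumradius 9.5; After the difference (first − rest): starting from the cone, the r=9.5 cylinder at (2, 11) partially overlaps it — only the 23.72 mm² overlap (of its 255.27 mm²) is removed, clipping the outline — 1 connected region; the cylinder at (-2, 4.5) does not reach this height (z outside [5, 22.5]); Merging all regions: only the result so far is present, so the union is just that shape — 1 connected region. The outline is a single polygon with 8 vertices. Extrusion per mm of travel: 0.8 × 0.15 / (π × 0.875²) = 0.049890. Accumulating E over each segment gives final E = 1.8221.

G0 X-6.15 Y0.00 Z4.50
G1 X-4.35 Y-4.35 E0.2349
G1 X0.00 Y-6.15 E0.4697
G1 X4.35 Y-4.35 E0.7046
G1 X6.15 Y0.00 E0.9395
G1 X5.01 Y2.75 E1.0880
G1 X2.00 Y1.50 E1.2506
G1 X-4.42 Y4.16 E1.5973
G1 X-6.15 Y0.00 E1.8221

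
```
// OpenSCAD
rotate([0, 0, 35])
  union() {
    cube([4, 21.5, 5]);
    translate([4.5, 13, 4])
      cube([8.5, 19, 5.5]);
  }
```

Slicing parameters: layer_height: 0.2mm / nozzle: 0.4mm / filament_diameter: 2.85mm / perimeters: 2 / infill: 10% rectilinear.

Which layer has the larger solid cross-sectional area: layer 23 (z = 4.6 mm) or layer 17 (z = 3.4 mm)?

layer 23 (z = 4.6 mm)

Layer 23 (z = 4.6): the 4×21.5 cube contributes its full rectangle (area 86.00 mm²); the cube at (4.5, 13) is present — its section is the full 8.5×19 rectangle (area 161.50 mm²); Merging all regions: the 2 present regions are separate (no shared area or edge), so areas and boundary lengths simply add and each stays a separate island — area = 247.50 mm²; (whole slice rotated 35° about Z — lengths, areas and connectivity unchanged). So its area = 247.50 mm². Layer 17 (z = 3.4): the 4×21.5 cube contributes its full rectangle (area 86.00 mm²); the cube at (4.5, 13) does not reach this height (z outside [4, 9.5]); Taking the union: only the 4×21.5 cube is present, so the union is just that shape — area = 86.00 mm²; (whole slice rotated 35° about Z — lengths, areas and connectivity unchanged). So its area = 86.00 mm². Layer 23 is larger (247.50 vs 86.00 mm²).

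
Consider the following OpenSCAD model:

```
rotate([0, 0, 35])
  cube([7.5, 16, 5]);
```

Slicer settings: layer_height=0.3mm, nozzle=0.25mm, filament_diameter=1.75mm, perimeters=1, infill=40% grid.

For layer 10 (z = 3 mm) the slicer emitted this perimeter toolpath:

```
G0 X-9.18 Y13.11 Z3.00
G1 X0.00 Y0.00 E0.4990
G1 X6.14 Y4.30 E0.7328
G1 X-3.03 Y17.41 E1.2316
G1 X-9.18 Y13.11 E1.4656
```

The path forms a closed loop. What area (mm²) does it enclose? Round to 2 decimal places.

120.01 mm²

Apply the shoelace formula to the sequence of (X, Y) vertices; enclosed area = 120.01 mm².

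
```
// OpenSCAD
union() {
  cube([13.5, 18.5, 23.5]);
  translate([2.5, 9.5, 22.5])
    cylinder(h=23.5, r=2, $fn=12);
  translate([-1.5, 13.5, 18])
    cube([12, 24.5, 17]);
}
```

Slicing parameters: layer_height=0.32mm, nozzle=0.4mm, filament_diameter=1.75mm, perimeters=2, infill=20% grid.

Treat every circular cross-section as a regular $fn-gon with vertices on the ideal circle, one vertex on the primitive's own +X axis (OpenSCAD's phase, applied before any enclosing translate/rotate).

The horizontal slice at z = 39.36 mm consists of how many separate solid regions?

At z = 39.36 mm: the cube is not intersected at this z (z outside [0, 23.5]); the cylinder at (2.5, 9.5): section is a regular 12-gon, circumradius r=2; the cube at (-1.5, 13.5) does not reach this height (z outside [18, 35]); Merging all regions: only the r=2 cylinder at (2.5, 9.5) is present, so the union is just that shape — 1 connected region. The result has 1 disconnected region.

1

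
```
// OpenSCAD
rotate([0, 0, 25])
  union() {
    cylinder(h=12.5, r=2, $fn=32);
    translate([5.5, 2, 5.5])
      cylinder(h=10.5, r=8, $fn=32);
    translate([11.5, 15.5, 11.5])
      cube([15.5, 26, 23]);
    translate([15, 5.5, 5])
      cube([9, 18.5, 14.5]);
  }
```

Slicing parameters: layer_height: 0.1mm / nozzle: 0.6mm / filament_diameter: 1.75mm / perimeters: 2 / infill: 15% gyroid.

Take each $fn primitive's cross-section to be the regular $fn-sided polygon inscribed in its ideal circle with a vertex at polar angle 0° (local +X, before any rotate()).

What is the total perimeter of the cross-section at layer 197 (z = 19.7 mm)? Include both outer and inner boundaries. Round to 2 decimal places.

At z = 19.7 mm: the cylinder is not intersected at this z (z outside [0, 12.5]); the cylinder at (5.5, 2) is not intersected at this z (z outside [5.5, 16]); the cube at (11.5, 15.5) is present — its section is the full 15.5×26 rectangle (perimeter 83.00 mm); the cube at (15, 5.5) does not reach this height (z outside [5, 19.5]); Taking the union: only the 15.5×26 cube at (11.5, 15.5) is present, so the union is just that shape — boundary = 83.00 mm; (whole slice rotated 25° about Z — lengths, areas and connectivity unchanged). Overall, the cross-section is a single solid region. Total boundary length (outer) = 83.00 mm.

83.00 mm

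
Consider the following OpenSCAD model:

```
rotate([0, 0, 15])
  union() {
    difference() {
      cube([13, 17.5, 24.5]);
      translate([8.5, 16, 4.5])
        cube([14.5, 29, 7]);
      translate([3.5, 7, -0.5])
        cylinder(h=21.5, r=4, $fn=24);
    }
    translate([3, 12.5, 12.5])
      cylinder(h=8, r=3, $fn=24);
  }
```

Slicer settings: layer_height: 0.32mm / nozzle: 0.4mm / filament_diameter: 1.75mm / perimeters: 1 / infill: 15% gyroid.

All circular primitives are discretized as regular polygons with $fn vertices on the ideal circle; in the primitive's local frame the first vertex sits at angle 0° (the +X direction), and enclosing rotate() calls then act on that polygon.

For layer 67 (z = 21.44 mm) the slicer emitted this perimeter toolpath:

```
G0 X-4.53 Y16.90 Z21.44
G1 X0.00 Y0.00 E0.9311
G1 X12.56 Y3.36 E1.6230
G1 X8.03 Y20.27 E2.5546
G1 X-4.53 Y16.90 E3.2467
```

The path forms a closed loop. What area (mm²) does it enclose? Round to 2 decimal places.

227.57 mm²

Apply the shoelace formula to the sequence of (X, Y) vertices; enclosed area = 227.57 mm².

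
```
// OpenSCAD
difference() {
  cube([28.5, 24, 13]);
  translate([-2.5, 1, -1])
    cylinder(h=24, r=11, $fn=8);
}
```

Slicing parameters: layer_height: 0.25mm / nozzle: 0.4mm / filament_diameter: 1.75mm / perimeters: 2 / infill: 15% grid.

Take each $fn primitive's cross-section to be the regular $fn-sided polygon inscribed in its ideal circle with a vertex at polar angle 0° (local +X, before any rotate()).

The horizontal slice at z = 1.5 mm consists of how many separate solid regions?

At z = 1.5 mm: the cube is present — its section is the full 28.5×24 rectangle; the r=11 cylinder at (-2.5, 1) gives a regular 8-gon of circumradius 11 (constant along its height); After the difference (first − rest): starting from the 28.5×24 cube, the r=11 cylinder at (-2.5, 1) partially overlaps it — only the 67.65 mm² overlap (of its 342.24 mm²) is removed, clipping the outline — 1 connected region. The result has 1 disconnected region.

1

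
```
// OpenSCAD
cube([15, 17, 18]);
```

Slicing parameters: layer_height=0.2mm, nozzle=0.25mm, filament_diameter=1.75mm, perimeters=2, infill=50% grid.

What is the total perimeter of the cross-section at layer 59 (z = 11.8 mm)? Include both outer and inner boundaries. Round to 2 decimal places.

64.00 mm

At z = 11.8 mm: the cube is present — its section is the full 15×17 rectangle (perimeter 64.00 mm). Overall, the cross-section is a single solid region. Total boundary length (outer) = 64.00 mm.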